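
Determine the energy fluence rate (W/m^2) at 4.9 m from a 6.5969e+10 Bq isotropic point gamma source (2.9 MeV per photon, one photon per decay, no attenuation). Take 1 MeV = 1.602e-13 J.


psi = A * E * 1.602e-13 / (4*pi*r^2)
psi = 6.5969e+10 * 2.9 * 1.602e-13 / (4*pi*4.9^2)
psi = 1.0158e-04 W/m^2

1.0158e-04


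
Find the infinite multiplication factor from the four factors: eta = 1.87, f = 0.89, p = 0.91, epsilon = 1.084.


k_inf = eta * f * p * epsilon
k_inf = 1.87 * 0.89 * 0.91 * 1.084
k_inf = 1.6417

1.6417


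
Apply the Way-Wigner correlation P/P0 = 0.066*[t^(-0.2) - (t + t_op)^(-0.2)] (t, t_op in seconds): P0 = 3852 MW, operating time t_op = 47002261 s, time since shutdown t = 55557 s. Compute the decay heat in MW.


P/P0 = 0.066 * [t^(-0.2) - (t + t_op)^(-0.2)]
P/P0 = 0.066 * [55557^(-0.2) - (55557 + 47002261)^(-0.2)]
P/P0 = 0.066 * [0.1124740 - 0.02920611] = 0.005495681
P = 3852 * 0.005495681 = 21.169 MW

21.169


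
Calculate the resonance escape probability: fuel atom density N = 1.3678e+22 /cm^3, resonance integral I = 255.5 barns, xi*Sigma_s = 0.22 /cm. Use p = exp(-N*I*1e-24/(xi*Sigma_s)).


p = exp(-N * I * 1e-24 / (xi*Sigma_s))
p = exp(-1.3678e+22 * 255.5 * 1e-24 / 0.22)
p = 1.2623e-07

1.2623e-07


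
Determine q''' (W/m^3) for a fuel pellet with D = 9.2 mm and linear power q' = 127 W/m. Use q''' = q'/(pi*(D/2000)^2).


r = D / 2 / 1000 = 9.2 / 2 / 1000 = 0.0046 m
q''' = q' / (pi * r^2)
q''' = 127 / (pi * 0.0046^2)
q''' = 1.9105e+06 W/m^3

1.9105e+06


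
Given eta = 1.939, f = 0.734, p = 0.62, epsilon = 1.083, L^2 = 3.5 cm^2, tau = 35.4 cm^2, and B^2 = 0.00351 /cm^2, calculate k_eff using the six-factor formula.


k_inf = eta*f*p*eps = 1.939*0.734*0.62*1.083 = 0.9556393
P_TNL = 1/(1 + L^2*B^2) = 1/(1 + 3.5*0.00351) = 0.9878641
P_FNL = exp(-B^2*tau) = exp(-0.00351*35.4) = 0.8831555
k_eff = k_inf * P_TNL * P_FNL = 0.9556393 * 0.9878641 * 0.8831555
k_eff = 0.83374

0.83374


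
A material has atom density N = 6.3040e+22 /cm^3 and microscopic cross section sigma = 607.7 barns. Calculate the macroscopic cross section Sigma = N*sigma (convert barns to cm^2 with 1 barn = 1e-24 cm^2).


Sigma = N * sigma_barns * 1e-24
Sigma = 6.3040e+22 * 607.7 * 1e-24
Sigma = 38.309 /cm

38.309


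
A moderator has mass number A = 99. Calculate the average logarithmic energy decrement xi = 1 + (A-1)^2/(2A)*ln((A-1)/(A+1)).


xi = 1 + (A-1)^2/(2A) * ln((A-1)/(A+1))
xi = 1 + (99-1)^2/(2*99) * ln((99-1)/(99 +1))
xi = 0.020067

0.020067


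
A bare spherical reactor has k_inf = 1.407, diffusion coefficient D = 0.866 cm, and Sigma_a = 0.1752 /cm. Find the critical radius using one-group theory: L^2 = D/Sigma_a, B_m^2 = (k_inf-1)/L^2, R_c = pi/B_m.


L^2 = D / Sigma_a = 0.866 / 0.1752 = 4.942922 cm^2
B_m^2 = (k_inf - 1) / L^2 = (1.407 - 1) / 4.942922 = 0.08233996 /cm^2
For a bare sphere: B_g = pi/R, so R_c = pi / sqrt(B_m^2)
R_c = pi / sqrt(0.08233996) = 10.948 cm

10.948


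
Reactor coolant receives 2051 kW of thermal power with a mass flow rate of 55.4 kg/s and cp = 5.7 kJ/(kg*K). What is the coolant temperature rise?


dT = Q / (m_dot * cp)
dT = 2051 / (55.4 * 5.7)
dT = 6.4950 C

6.4950


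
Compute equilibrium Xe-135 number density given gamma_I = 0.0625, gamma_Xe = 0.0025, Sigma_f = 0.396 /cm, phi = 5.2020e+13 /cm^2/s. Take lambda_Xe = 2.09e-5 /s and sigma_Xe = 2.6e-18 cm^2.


Xe_eq = (gamma_I + gamma_Xe) * Sigma_f * phi / (lambda_Xe + sigma_Xe * phi)
Numerator = (0.0625 + 0.0025) * 0.396 * 5.2020e+13 = 1.338995e+12
Denominator = 2.09e-5 + 2.6e-18 * 5.2020e+13 = 1.561520e-04
Xe_eq = 1.338995e+12 / 1.561520e-04 = 8.5749e+15 /cm^3

8.5749e+15


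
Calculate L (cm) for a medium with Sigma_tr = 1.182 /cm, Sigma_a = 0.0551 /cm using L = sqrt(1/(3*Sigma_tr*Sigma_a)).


D = 1 / (3 * Sigma_tr) = 1 / (3 * 1.182) = 0.2820079 cm
L = sqrt(D / Sigma_a)
L = sqrt(0.2820079 / 0.0551)
L = 2.2623 cm

2.2623


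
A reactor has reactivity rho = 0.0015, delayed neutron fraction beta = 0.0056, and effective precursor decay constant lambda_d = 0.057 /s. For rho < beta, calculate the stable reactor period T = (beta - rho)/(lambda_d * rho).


T = (beta - rho) / (lambda_d * rho)
T = (0.0056 - 0.0015) / (0.057 * 0.0015)
T = 47.953 s

47.953


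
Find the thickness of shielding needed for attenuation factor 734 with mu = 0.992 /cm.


x = ln(factor) / mu
x = ln(734) / 0.992
x = 6.6517 cm

6.6517


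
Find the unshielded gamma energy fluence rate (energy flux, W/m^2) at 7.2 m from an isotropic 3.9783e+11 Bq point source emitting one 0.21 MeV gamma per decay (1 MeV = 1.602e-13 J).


psi = A * E * 1.602e-13 / (4*pi*r^2)
psi = 3.9783e+11 * 0.21 * 1.602e-13 / (4*pi*7.2^2)
psi = 2.0545e-05 W/m^2

2.0545e-05


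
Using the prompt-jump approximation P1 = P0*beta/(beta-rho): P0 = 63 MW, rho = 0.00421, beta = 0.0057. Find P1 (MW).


P1/P0 = beta / (beta - rho)
P1/P0 = 0.0057 / (0.0057 - 0.00421) = 3.825503
P1 = 63 * 3.825503 = 241.01 MW

241.01


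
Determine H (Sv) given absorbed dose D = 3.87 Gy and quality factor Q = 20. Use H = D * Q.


H = D * Q
H = 3.87 * 20
H = 77.400 Sv

77.400


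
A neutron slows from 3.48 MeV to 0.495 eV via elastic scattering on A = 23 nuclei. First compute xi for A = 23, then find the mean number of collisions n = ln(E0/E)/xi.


xi = 1 + (A-1)^2/(2A)*ln((A-1)/(A+1)) = 0.08448899 (for A = 23)
n = ln(E0/E) / xi
n = ln(3.48e6 / 0.495) / 0.08448899
n = ln(7.030303e+06) / 0.08448899 = 186.60

186.60


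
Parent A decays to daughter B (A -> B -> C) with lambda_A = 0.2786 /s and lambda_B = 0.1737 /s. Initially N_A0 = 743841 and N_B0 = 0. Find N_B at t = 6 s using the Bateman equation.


N_B(t) = lambda_A * N_A0 / (lambda_B - lambda_A) * [exp(-lambda_A*t) - exp(-lambda_B*t)]
exp(-0.2786*6) = 0.1879461; exp(-0.1737*6) = 0.3526779
N_B = 0.2786 * 743841 / (0.1737 - 0.2786) * (0.1879461 - 0.3526779)
N_B = 325434

325434


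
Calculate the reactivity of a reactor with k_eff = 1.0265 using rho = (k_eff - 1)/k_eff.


rho = (k_eff - 1) / k_eff
rho = (1.0265 - 1) / 1.0265
rho = 0.025816

0.025816


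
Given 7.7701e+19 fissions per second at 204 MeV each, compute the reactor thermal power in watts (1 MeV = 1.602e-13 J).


P = fission_rate * E_MeV * 1.602e-13
P = 7.7701e+19 * 204 * 1.602e-13
P = 2.5393e+09 W

2.5393e+09


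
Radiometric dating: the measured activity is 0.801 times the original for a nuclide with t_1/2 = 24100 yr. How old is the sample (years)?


lambda = ln(2) / t_half = ln(2) / 24100 = 2.876129e-05 /yr
t = -ln(A/A0) / lambda
t = -ln(0.801) / 2.876129e-05
t = 7715.0 yr

7715.0


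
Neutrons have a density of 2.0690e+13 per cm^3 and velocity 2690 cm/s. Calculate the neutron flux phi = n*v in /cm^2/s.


phi = n * v
phi = 2.0690e+13 * 2690
phi = 5.5656e+16 /cm^2/s

5.5656e+16


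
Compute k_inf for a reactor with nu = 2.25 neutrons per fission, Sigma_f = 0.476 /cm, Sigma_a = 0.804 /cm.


k_inf = nu * Sigma_f / Sigma_a
k_inf = 2.25 * 0.476 / 0.804
k_inf = 1.3321

1.3321


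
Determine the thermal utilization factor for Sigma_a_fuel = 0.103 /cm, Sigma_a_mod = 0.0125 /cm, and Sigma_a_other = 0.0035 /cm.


f = Sigma_a_fuel / (Sigma_a_fuel + Sigma_a_mod + Sigma_a_other)
f = 0.103 / (0.103 + 0.0125 + 0.0035)
f = 0.86555

0.86555


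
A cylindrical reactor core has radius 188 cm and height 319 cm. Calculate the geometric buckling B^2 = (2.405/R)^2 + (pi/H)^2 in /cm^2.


B^2 = (2.405/R)^2 + (pi/H)^2
B^2 = (2.405/188)^2 + (pi/319)^2
B^2 = 2.6064e-04 /cm^2

2.6064e-04


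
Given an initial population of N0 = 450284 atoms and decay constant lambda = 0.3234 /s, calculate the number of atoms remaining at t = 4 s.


N = N0 * exp(-lambda * t)
N = 450284 * exp(-0.3234 * 4)
N = 123505

123505


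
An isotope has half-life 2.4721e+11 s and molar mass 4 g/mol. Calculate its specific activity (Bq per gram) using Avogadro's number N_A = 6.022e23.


lambda = ln(2) / t_half = ln(2) / 2.4721e+11 = 2.803880e-12 /s
SA = lambda * N_A / M
SA = 2.803880e-12 * 6.022e23 / 4
SA = 4.2212e+11 Bq/g

4.2212e+11


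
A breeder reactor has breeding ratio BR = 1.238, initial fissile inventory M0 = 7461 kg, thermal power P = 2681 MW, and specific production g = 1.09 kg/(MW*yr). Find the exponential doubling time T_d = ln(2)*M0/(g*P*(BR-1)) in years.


Breeding gain G = BR - 1 = 1.238 - 1 = 0.238
Fissile production rate = g * P * G = 1.09 * 2681 * 0.238 = 695.50502 kg/yr
T_d = ln(2) * M0 / (g * P * G)
T_d = ln(2) * 7461 / 695.50502 = 7.4357 yr

7.4357


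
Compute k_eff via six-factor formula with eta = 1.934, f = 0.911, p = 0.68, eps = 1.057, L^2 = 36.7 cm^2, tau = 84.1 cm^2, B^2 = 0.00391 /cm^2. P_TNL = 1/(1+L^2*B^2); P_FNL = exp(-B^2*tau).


k_inf = eta*f*p*eps = 1.934*0.911*0.68*1.057 = 1.266365
P_TNL = 1/(1 + L^2*B^2) = 1/(1 + 36.7*0.00391) = 0.8745104
P_FNL = exp(-B^2*tau) = exp(-0.00391*84.1) = 0.7197646
k_eff = k_inf * P_TNL * P_FNL = 1.266365 * 0.8745104 * 0.7197646
k_eff = 0.79710

0.79710


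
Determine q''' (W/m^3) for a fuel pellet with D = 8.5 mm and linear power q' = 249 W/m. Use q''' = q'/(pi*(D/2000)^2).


r = D / 2 / 1000 = 8.5 / 2 / 1000 = 0.00425 m
q''' = q' / (pi * r^2)
q''' = 249 / (pi * 0.00425^2)
q''' = 4.3881e+06 W/m^3

4.3881e+06


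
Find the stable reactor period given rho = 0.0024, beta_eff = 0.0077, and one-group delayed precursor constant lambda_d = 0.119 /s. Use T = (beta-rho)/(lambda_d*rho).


T = (beta - rho) / (lambda_d * rho)
T = (0.0077 - 0.0024) / (0.119 * 0.0024)
T = 18.557 s

18.557


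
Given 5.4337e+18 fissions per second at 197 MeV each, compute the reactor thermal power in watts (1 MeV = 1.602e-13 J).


P = fission_rate * E_MeV * 1.602e-13
P = 5.4337e+18 * 197 * 1.602e-13
P = 1.7148e+08 W

1.7148e+08


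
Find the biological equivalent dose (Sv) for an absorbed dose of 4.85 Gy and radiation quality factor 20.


H = D * Q
H = 4.85 * 20
H = 97.000 Sv

97.000


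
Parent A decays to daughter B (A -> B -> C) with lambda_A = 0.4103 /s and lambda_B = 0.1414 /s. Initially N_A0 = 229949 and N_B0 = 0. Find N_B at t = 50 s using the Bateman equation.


N_B(t) = lambda_A * N_A0 / (lambda_B - lambda_A) * [exp(-lambda_A*t) - exp(-lambda_B*t)]
exp(-0.4103*50) = 1.231541e-09; exp(-0.1414*50) = 8.502331e-04
N_B = 0.4103 * 229949 / (0.1414 - 0.4103) * (1.231541e-09 - 8.502331e-04)
N_B = 298.32

298.32


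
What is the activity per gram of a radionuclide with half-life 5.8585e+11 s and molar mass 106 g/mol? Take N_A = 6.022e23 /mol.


lambda = ln(2) / t_half = ln(2) / 5.8585e+11 = 1.183148e-12 /s
SA = lambda * N_A / M
SA = 1.183148e-12 * 6.022e23 / 106
SA = 6.7216e+09 Bq/g

6.7216e+09


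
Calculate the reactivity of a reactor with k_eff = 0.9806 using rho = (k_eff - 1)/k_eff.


rho = (k_eff - 1) / k_eff
rho = (0.9806 - 1) / 0.9806
rho = -0.019784

-0.019784


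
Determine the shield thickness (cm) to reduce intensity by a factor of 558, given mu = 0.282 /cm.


x = ln(factor) / mu
x = ln(558) / 0.282
x = 22.427 cm

22.427


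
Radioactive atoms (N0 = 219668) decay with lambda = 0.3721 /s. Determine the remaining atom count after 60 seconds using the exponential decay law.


N = N0 * exp(-lambda * t)
N = 219668 * exp(-0.3721 * 60)
N = 4.4229e-05

4.4229e-05


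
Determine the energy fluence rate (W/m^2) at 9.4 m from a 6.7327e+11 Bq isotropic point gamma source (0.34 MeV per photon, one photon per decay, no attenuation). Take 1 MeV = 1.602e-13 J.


psi = A * E * 1.602e-13 / (4*pi*r^2)
psi = 6.7327e+11 * 0.34 * 1.602e-13 / (4*pi*9.4^2)
psi = 3.3027e-05 W/m^2

3.3027e-05


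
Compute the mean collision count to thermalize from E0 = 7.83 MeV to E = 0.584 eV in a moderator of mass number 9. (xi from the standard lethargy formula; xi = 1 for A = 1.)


xi = 1 + (A-1)^2/(2A)*ln((A-1)/(A+1)) = 0.2066007 (for A = 9)
n = ln(E0/E) / xi
n = ln(7.83e6 / 0.584) / 0.2066007
n = ln(1.340753e+07) / 0.2066007 = 79.435

79.435


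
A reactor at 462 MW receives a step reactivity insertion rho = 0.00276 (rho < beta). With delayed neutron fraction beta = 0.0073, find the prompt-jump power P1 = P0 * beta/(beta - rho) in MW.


P1/P0 = beta / (beta - rho)
P1/P0 = 0.0073 / (0.0073 - 0.00276) = 1.607930
P1 = 462 * 1.607930 = 742.86 MW

742.86


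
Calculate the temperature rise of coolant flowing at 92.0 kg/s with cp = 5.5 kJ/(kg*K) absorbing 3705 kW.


dT = Q / (m_dot * cp)
dT = 3705 / (92.0 * 5.5)
dT = 7.3221 C

7.3221


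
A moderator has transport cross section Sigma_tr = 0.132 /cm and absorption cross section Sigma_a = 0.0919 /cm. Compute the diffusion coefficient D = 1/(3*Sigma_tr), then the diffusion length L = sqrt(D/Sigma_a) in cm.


D = 1 / (3 * Sigma_tr) = 1 / (3 * 0.132) = 2.525253 cm
L = sqrt(D / Sigma_a)
L = sqrt(2.525253 / 0.0919)
L = 5.2420 cm

5.2420


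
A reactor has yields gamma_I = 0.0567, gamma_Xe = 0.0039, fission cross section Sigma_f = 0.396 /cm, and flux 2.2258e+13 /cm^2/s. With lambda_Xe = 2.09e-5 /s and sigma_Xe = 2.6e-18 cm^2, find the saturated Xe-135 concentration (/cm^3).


Xe_eq = (gamma_I + gamma_Xe) * Sigma_f * phi / (lambda_Xe + sigma_Xe * phi)
Numerator = (0.0567 + 0.0039) * 0.396 * 2.2258e+13 = 5.341386e+11
Denominator = 2.09e-5 + 2.6e-18 * 2.2258e+13 = 7.877080e-05
Xe_eq = 5.341386e+11 / 7.877080e-05 = 6.7809e+15 /cm^3

6.7809e+15


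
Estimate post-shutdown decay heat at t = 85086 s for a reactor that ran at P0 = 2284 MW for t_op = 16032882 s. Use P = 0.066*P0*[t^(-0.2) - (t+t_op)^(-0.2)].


P/P0 = 0.066 * [t^(-0.2) - (t + t_op)^(-0.2)]
P/P0 = 0.066 * [85086^(-0.2) - (85086 + 16032882)^(-0.2)]
P/P0 = 0.066 * [0.1032829 - 0.03618578] = 0.004428410
P = 2284 * 0.004428410 = 10.114 MW

10.114


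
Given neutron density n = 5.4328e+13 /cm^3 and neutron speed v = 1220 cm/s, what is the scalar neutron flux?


phi = n * v
phi = 5.4328e+13 * 1220
phi = 6.6280e+16 /cm^2/s

6.6280e+16


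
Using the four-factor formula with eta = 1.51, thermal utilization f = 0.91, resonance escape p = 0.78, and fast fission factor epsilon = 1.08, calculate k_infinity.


k_inf = eta * f * p * epsilon
k_inf = 1.51 * 0.91 * 0.78 * 1.08
k_inf = 1.1575

1.1575


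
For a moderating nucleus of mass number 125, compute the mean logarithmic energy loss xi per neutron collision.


xi = 1 + (A-1)^2/(2A) * ln((A-1)/(A+1))
xi = 1 + (125-1)^2/(2*125) * ln((125-1)/(125 +1))
xi = 0.015915

0.015915


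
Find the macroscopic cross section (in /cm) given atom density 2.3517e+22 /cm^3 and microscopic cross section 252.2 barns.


Sigma = N * sigma_barns * 1e-24
Sigma = 2.3517e+22 * 252.2 * 1e-24
Sigma = 5.9310 /cm

5.9310


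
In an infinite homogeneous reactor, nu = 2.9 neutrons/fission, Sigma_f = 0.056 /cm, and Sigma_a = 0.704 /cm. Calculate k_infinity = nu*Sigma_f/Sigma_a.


k_inf = nu * Sigma_f / Sigma_a
k_inf = 2.9 * 0.056 / 0.704
k_inf = 0.23068

0.23068


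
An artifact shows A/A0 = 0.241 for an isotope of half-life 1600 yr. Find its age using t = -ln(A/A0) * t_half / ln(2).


lambda = ln(2) / t_half = ln(2) / 1600 = 4.332170e-04 /yr
t = -ln(A/A0) / lambda
t = -ln(0.241) / 4.332170e-04
t = 3284.6 yr

3284.6


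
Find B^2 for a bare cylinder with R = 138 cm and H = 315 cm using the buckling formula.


B^2 = (2.405/R)^2 + (pi/H)^2
B^2 = (2.405/138)^2 + (pi/315)^2
B^2 = 4.0319e-04 /cm^2

4.0319e-04


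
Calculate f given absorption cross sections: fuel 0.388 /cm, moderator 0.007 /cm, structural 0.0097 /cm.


f = Sigma_a_fuel / (Sigma_a_fuel + Sigma_a_mod + Sigma_a_other)
f = 0.388 / (0.388 + 0.007 + 0.0097)
f = 0.95873

0.95873


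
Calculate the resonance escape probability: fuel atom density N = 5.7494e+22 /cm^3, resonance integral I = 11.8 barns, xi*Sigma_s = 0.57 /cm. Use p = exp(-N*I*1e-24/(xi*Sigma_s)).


p = exp(-N * I * 1e-24 / (xi*Sigma_s))
p = exp(-5.7494e+22 * 11.8 * 1e-24 / 0.57)
p = 0.30415

0.30415


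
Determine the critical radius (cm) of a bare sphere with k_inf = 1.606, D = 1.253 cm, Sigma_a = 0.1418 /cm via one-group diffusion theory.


L^2 = D / Sigma_a = 1.253 / 0.1418 = 8.836389 cm^2
B_m^2 = (k_inf - 1) / L^2 = (1.606 - 1) / 8.836389 = 0.06858005 /cm^2
For a bare sphere: B_g = pi/R, so R_c = pi / sqrt(B_m^2)
R_c = pi / sqrt(0.06858005) = 11.996 cm

11.996


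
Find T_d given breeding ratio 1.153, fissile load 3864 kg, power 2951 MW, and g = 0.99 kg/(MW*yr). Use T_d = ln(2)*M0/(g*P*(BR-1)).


Breeding gain G = BR - 1 = 1.153 - 1 = 0.153
Fissile production rate = g * P * G = 0.99 * 2951 * 0.153 = 446.98797 kg/yr
T_d = ln(2) * M0 / (g * P * G)
T_d = ln(2) * 3864 / 446.98797 = 5.9919 yr

5.9919


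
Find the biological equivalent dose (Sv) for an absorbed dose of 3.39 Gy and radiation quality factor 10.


H = D * Q
H = 3.39 * 10
H = 33.900 Sv

33.900


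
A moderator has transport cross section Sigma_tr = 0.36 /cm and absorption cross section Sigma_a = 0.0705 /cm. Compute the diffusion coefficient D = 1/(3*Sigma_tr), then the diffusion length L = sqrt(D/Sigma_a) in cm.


D = 1 / (3 * Sigma_tr) = 1 / (3 * 0.36) = 0.9259259 cm
L = sqrt(D / Sigma_a)
L = sqrt(0.9259259 / 0.0705)
L = 3.6240 cm

3.6240


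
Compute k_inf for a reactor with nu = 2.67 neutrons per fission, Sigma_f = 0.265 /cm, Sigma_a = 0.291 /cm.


k_inf = nu * Sigma_f / Sigma_a
k_inf = 2.67 * 0.265 / 0.291
k_inf = 2.4314

2.4314


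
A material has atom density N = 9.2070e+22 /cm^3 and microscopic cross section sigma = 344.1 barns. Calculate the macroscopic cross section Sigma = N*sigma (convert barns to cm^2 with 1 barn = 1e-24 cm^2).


Sigma = N * sigma_barns * 1e-24
Sigma = 9.2070e+22 * 344.1 * 1e-24
Sigma = 31.681 /cm

31.681


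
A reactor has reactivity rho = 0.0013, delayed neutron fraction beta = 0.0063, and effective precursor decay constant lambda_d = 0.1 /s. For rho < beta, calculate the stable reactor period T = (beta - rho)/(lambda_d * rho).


T = (beta - rho) / (lambda_d * rho)
T = (0.0063 - 0.0013) / (0.1 * 0.0013)
T = 38.462 s

38.462


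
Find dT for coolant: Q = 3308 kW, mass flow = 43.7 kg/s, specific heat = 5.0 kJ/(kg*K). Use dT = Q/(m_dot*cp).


dT = Q / (m_dot * cp)
dT = 3308 / (43.7 * 5.0)
dT = 15.140 C

15.140


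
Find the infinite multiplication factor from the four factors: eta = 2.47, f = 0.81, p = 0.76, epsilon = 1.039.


k_inf = eta * f * p * epsilon
k_inf = 2.47 * 0.81 * 0.76 * 1.039
k_inf = 1.5798

1.5798


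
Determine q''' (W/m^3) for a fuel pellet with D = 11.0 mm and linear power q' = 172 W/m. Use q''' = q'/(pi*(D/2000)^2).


r = D / 2 / 1000 = 11.0 / 2 / 1000 = 0.0055 m
q''' = q' / (pi * r^2)
q''' = 172 / (pi * 0.0055^2)
q''' = 1.8099e+06 W/m^3

1.8099e+06


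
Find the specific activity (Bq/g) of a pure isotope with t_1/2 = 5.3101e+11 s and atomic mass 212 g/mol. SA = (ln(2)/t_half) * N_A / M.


lambda = ln(2) / t_half = ln(2) / 5.3101e+11 = 1.305337e-12 /s
SA = lambda * N_A / M
SA = 1.305337e-12 * 6.022e23 / 212
SA = 3.7079e+09 Bq/g

3.7079e+09


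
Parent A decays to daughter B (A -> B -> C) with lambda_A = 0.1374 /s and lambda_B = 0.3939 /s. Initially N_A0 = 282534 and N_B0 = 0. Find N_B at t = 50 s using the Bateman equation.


N_B(t) = lambda_A * N_A0 / (lambda_B - lambda_A) * [exp(-lambda_A*t) - exp(-lambda_B*t)]
exp(-0.1374*50) = 0.001038477; exp(-0.3939*50) = 2.796213e-09
N_B = 0.1374 * 282534 / (0.3939 - 0.1374) * (0.001038477 - 2.796213e-09)
N_B = 157.17

157.17


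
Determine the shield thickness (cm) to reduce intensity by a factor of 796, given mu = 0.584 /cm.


x = ln(factor) / mu
x = ln(796) / 0.584
x = 11.438 cm

11.438


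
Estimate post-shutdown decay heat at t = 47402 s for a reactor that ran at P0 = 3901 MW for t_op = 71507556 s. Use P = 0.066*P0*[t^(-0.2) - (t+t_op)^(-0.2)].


P/P0 = 0.066 * [t^(-0.2) - (t + t_op)^(-0.2)]
P/P0 = 0.066 * [47402^(-0.2) - (47402 + 71507556)^(-0.2)]
P/P0 = 0.066 * [0.1161023 - 0.02685790] = 0.005890130
P = 3901 * 0.005890130 = 22.977 MW

22.977


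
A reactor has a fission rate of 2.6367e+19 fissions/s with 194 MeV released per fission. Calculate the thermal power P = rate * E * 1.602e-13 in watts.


P = fission_rate * E_MeV * 1.602e-13
P = 2.6367e+19 * 194 * 1.602e-13
P = 8.1945e+08 W

8.1945e+08


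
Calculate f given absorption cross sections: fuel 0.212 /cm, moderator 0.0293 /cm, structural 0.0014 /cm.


f = Sigma_a_fuel / (Sigma_a_fuel + Sigma_a_mod + Sigma_a_other)
f = 0.212 / (0.212 + 0.0293 + 0.0014)
f = 0.87351

0.87351


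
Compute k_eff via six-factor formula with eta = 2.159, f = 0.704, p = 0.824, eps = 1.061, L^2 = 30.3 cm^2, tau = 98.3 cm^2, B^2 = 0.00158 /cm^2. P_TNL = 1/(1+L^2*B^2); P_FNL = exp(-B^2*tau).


k_inf = eta*f*p*eps = 2.159*0.704*0.824*1.061 = 1.328825
P_TNL = 1/(1 + L^2*B^2) = 1/(1 + 30.3*0.00158) = 0.9543132
P_FNL = exp(-B^2*tau) = exp(-0.00158*98.3) = 0.8561463
k_eff = k_inf * P_TNL * P_FNL = 1.328825 * 0.9543132 * 0.8561463
k_eff = 1.0857

1.0857


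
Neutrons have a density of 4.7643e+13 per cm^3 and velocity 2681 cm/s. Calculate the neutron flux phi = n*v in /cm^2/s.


phi = n * v
phi = 4.7643e+13 * 2681
phi = 1.2773e+17 /cm^2/s

1.2773e+17


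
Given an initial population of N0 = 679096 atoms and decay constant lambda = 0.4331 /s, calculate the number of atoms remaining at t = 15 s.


N = N0 * exp(-lambda * t)
N = 679096 * exp(-0.4331 * 15)
N = 1024.6

1024.6


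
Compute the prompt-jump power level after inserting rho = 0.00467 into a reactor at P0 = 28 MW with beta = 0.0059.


P1/P0 = beta / (beta - rho)
P1/P0 = 0.0059 / (0.0059 - 0.00467) = 4.796748
P1 = 28 * 4.796748 = 134.31 MW

134.31


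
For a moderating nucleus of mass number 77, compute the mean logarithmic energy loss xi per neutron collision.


xi = 1 + (A-1)^2/(2A) * ln((A-1)/(A+1))
xi = 1 + (77-1)^2/(2*77) * ln((77-1)/(77 +1))
xi = 0.025751

0.025751


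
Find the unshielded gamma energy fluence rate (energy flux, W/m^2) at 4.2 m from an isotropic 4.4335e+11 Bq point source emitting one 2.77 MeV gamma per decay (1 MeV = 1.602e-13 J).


psi = A * E * 1.602e-13 / (4*pi*r^2)
psi = 4.4335e+11 * 2.77 * 1.602e-13 / (4*pi*4.2^2)
psi = 8.8752e-04 W/m^2

8.8752e-04


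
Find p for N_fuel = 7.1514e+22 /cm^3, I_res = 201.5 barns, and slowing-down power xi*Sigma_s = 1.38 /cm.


p = exp(-N * I * 1e-24 / (xi*Sigma_s))
p = exp(-7.1514e+22 * 201.5 * 1e-24 / 1.38)
p = 2.9178e-05

2.9178e-05


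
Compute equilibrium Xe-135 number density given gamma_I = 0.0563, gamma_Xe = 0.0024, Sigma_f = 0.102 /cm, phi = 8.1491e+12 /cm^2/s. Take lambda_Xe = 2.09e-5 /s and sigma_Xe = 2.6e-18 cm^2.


Xe_eq = (gamma_I + gamma_Xe) * Sigma_f * phi / (lambda_Xe + sigma_Xe * phi)
Numerator = (0.0563 + 0.0024) * 0.102 * 8.1491e+12 = 4.879192e+10
Denominator = 2.09e-5 + 2.6e-18 * 8.1491e+12 = 4.208766e-05
Xe_eq = 4.879192e+10 / 4.208766e-05 = 1.1593e+15 /cm^3

1.1593e+15


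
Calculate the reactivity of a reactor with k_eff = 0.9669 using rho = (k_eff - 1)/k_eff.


rho = (k_eff - 1) / k_eff
rho = (0.9669 - 1) / 0.9669
rho = -0.034233

-0.034233


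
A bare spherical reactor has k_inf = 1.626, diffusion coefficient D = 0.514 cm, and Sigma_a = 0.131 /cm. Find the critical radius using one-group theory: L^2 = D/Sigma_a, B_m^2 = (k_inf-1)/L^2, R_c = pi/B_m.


L^2 = D / Sigma_a = 0.514 / 0.131 = 3.923664 cm^2
B_m^2 = (k_inf - 1) / L^2 = (1.626 - 1) / 3.923664 = 0.1595448 /cm^2
For a bare sphere: B_g = pi/R, so R_c = pi / sqrt(B_m^2)
R_c = pi / sqrt(0.1595448) = 7.8652 cm

7.8652


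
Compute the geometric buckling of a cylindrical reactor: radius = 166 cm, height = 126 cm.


B^2 = (2.405/R)^2 + (pi/H)^2
B^2 = (2.405/166)^2 + (pi/126)^2
B^2 = 8.3157e-04 /cm^2

8.3157e-04


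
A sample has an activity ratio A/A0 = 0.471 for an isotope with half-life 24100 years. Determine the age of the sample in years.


lambda = ln(2) / t_half = ln(2) / 24100 = 2.876129e-05 /yr
t = -ln(A/A0) / lambda
t = -ln(0.471) / 2.876129e-05
t = 26177 yr

26177


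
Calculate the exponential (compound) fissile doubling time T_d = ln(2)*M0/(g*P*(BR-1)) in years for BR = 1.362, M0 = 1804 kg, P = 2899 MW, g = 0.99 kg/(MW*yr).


Breeding gain G = BR - 1 = 1.362 - 1 = 0.362
Fissile production rate = g * P * G = 0.99 * 2899 * 0.362 = 1038.94362 kg/yr
T_d = ln(2) * M0 / (g * P * G)
T_d = ln(2) * 1804 / 1038.94362 = 1.2036 yr

1.2036


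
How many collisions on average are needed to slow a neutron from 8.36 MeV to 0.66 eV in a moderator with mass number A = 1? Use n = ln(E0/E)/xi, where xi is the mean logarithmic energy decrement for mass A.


xi = 1 + (A-1)^2/(2A)*ln((A-1)/(A+1)) = 1 (for A = 1)
n = ln(E0/E) / xi
n = ln(8.36e6 / 0.66) / 1
n = ln(1.266667e+07) / 1 = 16.354

16.354


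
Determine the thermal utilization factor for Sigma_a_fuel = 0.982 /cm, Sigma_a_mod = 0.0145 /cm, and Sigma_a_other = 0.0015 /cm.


f = Sigma_a_fuel / (Sigma_a_fuel + Sigma_a_mod + Sigma_a_other)
f = 0.982 / (0.982 + 0.0145 + 0.0015)
f = 0.98397

0.98397


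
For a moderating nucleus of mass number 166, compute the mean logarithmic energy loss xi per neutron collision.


xi = 1 + (A-1)^2/(2A) * ln((A-1)/(A+1))
xi = 1 + (166-1)^2/(2*166) * ln((166-1)/(166 +1))
xi = 0.012000

0.012000


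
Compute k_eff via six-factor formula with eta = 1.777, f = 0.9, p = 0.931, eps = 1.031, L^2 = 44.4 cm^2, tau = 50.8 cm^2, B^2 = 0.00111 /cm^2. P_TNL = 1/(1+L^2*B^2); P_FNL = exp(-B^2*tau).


k_inf = eta*f*p*eps = 1.777*0.9*0.931*1.031 = 1.535106
P_TNL = 1/(1 + L^2*B^2) = 1/(1 + 44.4*0.00111) = 0.9530308
P_FNL = exp(-B^2*tau) = exp(-0.00111*50.8) = 0.9451723
k_eff = k_inf * P_TNL * P_FNL = 1.535106 * 0.9530308 * 0.9451723
k_eff = 1.3828

1.3828


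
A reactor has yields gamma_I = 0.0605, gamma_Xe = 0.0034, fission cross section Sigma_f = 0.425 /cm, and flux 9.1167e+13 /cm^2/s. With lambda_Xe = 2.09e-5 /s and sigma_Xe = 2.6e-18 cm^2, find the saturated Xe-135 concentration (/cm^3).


Xe_eq = (gamma_I + gamma_Xe) * Sigma_f * phi / (lambda_Xe + sigma_Xe * phi)
Numerator = (0.0605 + 0.0034) * 0.425 * 9.1167e+13 = 2.475868e+12
Denominator = 2.09e-5 + 2.6e-18 * 9.1167e+13 = 2.579342e-04
Xe_eq = 2.475868e+12 / 2.579342e-04 = 9.5988e+15 /cm^3

9.5988e+15


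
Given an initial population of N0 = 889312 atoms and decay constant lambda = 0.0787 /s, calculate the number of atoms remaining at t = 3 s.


N = N0 * exp(-lambda * t)
N = 889312 * exp(-0.0787 * 3)
N = 702291

702291


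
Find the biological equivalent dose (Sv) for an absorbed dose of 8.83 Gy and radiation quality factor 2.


H = D * Q
H = 8.83 * 2
H = 17.660 Sv

17.660


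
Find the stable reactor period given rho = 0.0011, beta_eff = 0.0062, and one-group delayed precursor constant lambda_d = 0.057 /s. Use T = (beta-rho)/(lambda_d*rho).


T = (beta - rho) / (lambda_d * rho)
T = (0.0062 - 0.0011) / (0.057 * 0.0011)
T = 81.340 s

81.340


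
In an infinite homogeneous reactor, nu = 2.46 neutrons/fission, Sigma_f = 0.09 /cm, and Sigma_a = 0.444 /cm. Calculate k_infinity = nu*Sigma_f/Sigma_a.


k_inf = nu * Sigma_f / Sigma_a
k_inf = 2.46 * 0.09 / 0.444
k_inf = 0.49865

0.49865


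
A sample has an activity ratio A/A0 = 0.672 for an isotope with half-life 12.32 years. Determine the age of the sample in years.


lambda = ln(2) / t_half = ln(2) / 12.32 = 0.05626195 /yr
t = -ln(A/A0) / lambda
t = -ln(0.672) / 0.05626195
t = 7.0651 yr

7.0651


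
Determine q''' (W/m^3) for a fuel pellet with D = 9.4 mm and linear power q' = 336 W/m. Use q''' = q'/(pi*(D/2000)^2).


r = D / 2 / 1000 = 9.4 / 2 / 1000 = 0.0047 m
q''' = q' / (pi * r^2)
q''' = 336 / (pi * 0.0047^2)
q''' = 4.8417e+06 W/m^3

4.8417e+06


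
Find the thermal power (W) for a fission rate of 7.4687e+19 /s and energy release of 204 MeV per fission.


P = fission_rate * E_MeV * 1.602e-13
P = 7.4687e+19 * 204 * 1.602e-13
P = 2.4408e+09 W

2.4408e+09


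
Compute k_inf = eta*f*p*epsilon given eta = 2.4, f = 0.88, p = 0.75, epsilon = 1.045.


k_inf = eta * f * p * epsilon
k_inf = 2.4 * 0.88 * 0.75 * 1.045
k_inf = 1.6553

1.6553


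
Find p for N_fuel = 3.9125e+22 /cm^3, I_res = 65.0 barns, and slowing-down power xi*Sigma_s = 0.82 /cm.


p = exp(-N * I * 1e-24 / (xi*Sigma_s))
p = exp(-3.9125e+22 * 65.0 * 1e-24 / 0.82)
p = 0.044987

0.044987


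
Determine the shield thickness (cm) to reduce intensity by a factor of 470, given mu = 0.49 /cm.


x = ln(factor) / mu
x = ln(470) / 0.49
x = 12.557 cm

12.557


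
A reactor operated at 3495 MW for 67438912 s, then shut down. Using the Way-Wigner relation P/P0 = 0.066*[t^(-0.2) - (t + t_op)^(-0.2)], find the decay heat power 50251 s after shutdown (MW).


P/P0 = 0.066 * [t^(-0.2) - (t + t_op)^(-0.2)]
P/P0 = 0.066 * [50251^(-0.2) - (50251 + 67438912)^(-0.2)]
P/P0 = 0.066 * [0.1147549 - 0.02717398] = 0.005780341
P = 3495 * 0.005780341 = 20.202 MW

20.202


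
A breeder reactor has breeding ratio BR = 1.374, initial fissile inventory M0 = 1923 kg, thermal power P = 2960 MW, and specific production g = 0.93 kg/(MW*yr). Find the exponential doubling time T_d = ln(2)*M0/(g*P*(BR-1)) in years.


Breeding gain G = BR - 1 = 1.374 - 1 = 0.374
Fissile production rate = g * P * G = 0.93 * 2960 * 0.374 = 1029.5472 kg/yr
T_d = ln(2) * M0 / (g * P * G)
T_d = ln(2) * 1923 / 1029.5472 = 1.2947 yr

1.2947


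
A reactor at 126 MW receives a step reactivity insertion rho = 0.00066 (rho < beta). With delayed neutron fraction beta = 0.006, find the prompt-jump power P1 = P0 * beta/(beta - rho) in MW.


P1/P0 = beta / (beta - rho)
P1/P0 = 0.006 / (0.006 - 0.00066) = 1.123596
P1 = 126 * 1.123596 = 141.57 MW

141.57


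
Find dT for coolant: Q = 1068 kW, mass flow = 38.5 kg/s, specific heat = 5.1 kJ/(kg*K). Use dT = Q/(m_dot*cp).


dT = Q / (m_dot * cp)
dT = 1068 / (38.5 * 5.1)
dT = 5.4393 C

5.4393


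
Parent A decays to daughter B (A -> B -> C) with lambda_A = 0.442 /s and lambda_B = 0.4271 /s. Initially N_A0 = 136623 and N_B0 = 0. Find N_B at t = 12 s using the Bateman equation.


N_B(t) = lambda_A * N_A0 / (lambda_B - lambda_A) * [exp(-lambda_A*t) - exp(-lambda_B*t)]
exp(-0.442*12) = 0.004971667; exp(-0.4271*12) = 0.005945028
N_B = 0.442 * 136623 / (0.4271 - 0.442) * (0.004971667 - 0.005945028)
N_B = 3944.9

3944.9


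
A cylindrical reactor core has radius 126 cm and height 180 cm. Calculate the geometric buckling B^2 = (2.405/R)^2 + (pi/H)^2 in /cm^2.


B^2 = (2.405/R)^2 + (pi/H)^2
B^2 = (2.405/126)^2 + (pi/180)^2
B^2 = 6.6894e-04 /cm^2

6.6894e-04


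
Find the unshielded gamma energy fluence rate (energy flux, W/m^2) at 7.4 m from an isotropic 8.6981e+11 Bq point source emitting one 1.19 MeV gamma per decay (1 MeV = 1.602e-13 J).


psi = A * E * 1.602e-13 / (4*pi*r^2)
psi = 8.6981e+11 * 1.19 * 1.602e-13 / (4*pi*7.4^2)
psi = 2.4097e-04 W/m^2

2.4097e-04


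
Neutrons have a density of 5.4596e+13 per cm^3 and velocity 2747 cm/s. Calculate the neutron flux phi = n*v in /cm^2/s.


phi = n * v
phi = 5.4596e+13 * 2747
phi = 1.4998e+17 /cm^2/s

1.4998e+17


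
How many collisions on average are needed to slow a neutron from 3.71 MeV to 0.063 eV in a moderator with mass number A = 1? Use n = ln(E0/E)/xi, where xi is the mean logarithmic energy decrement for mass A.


xi = 1 + (A-1)^2/(2A)*ln((A-1)/(A+1)) = 1 (for A = 1)
n = ln(E0/E) / xi
n = ln(3.71e6 / 0.063) / 1
n = ln(5.888889e+07) / 1 = 17.891

17.891


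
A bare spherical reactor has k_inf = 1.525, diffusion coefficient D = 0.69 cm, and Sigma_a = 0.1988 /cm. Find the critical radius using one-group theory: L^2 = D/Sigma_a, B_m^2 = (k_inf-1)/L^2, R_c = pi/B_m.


L^2 = D / Sigma_a = 0.69 / 0.1988 = 3.470825 cm^2
B_m^2 = (k_inf - 1) / L^2 = (1.525 - 1) / 3.470825 = 0.1512609 /cm^2
For a bare sphere: B_g = pi/R, so R_c = pi / sqrt(B_m^2)
R_c = pi / sqrt(0.1512609) = 8.0777 cm

8.0777


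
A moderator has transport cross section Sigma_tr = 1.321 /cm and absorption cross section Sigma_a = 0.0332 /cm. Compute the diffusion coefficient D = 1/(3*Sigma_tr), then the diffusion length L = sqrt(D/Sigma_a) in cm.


D = 1 / (3 * Sigma_tr) = 1 / (3 * 1.321) = 0.2523341 cm
L = sqrt(D / Sigma_a)
L = sqrt(0.2523341 / 0.0332)
L = 2.7569 cm

2.7569


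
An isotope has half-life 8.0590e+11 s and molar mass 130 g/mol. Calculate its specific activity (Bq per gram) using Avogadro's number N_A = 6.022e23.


lambda = ln(2) / t_half = ln(2) / 8.0590e+11 = 8.600908e-13 /s
SA = lambda * N_A / M
SA = 8.600908e-13 * 6.022e23 / 130
SA = 3.9842e+09 Bq/g

3.9842e+09


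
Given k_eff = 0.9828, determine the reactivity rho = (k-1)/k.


rho = (k_eff - 1) / k_eff
rho = (0.9828 - 1) / 0.9828
rho = -0.017501

-0.017501


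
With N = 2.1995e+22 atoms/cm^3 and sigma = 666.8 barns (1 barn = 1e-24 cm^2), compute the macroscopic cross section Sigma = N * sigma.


Sigma = N * sigma_barns * 1e-24
Sigma = 2.1995e+22 * 666.8 * 1e-24
Sigma = 14.666 /cm

14.666


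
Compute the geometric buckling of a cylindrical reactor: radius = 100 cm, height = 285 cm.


B^2 = (2.405/R)^2 + (pi/H)^2
B^2 = (2.405/100)^2 + (pi/285)^2
B^2 = 6.9991e-04 /cm^2

6.9991e-04


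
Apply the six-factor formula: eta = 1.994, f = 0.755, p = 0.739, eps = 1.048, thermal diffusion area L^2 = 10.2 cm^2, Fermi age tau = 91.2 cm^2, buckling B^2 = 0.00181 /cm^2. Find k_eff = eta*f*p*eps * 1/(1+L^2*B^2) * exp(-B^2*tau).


k_inf = eta*f*p*eps = 1.994*0.755*0.739*1.048 = 1.165944
P_TNL = 1/(1 + L^2*B^2) = 1/(1 + 10.2*0.00181) = 0.9818727
P_FNL = exp(-B^2*tau) = exp(-0.00181*91.2) = 0.8478327
k_eff = k_inf * P_TNL * P_FNL = 1.165944 * 0.9818727 * 0.8478327
k_eff = 0.97061

0.97061


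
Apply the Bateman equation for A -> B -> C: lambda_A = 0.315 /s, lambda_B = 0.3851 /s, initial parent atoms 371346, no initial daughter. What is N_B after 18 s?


N_B(t) = lambda_A * N_A0 / (lambda_B - lambda_A) * [exp(-lambda_A*t) - exp(-lambda_B*t)]
exp(-0.315*18) = 0.003447865; exp(-0.3851*18) = 9.762421e-04
N_B = 0.315 * 371346 / (0.3851 - 0.315) * (0.003447865 - 9.762421e-04)
N_B = 4124.3

4124.3


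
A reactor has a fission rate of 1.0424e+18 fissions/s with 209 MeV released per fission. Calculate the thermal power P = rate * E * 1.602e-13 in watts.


P = fission_rate * E_MeV * 1.602e-13
P = 1.0424e+18 * 209 * 1.602e-13
P = 3.4901e+07 W

3.4901e+07


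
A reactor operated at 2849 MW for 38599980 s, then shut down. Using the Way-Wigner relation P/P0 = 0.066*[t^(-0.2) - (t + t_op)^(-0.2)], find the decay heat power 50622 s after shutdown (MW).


P/P0 = 0.066 * [t^(-0.2) - (t + t_op)^(-0.2)]
P/P0 = 0.066 * [50622^(-0.2) - (50622 + 38599980)^(-0.2)]
P/P0 = 0.066 * [0.1145862 - 0.03037867] = 0.005557697
P = 2849 * 0.005557697 = 15.834 MW

15.834


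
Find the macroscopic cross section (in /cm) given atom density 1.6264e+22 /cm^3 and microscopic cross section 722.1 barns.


Sigma = N * sigma_barns * 1e-24
Sigma = 1.6264e+22 * 722.1 * 1e-24
Sigma = 11.744 /cm

11.744


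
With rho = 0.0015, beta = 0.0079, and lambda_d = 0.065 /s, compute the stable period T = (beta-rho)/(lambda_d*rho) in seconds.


T = (beta - rho) / (lambda_d * rho)
T = (0.0079 - 0.0015) / (0.065 * 0.0015)
T = 65.641 s

65.641


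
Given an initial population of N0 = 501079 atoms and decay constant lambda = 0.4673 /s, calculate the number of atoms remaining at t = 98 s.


N = N0 * exp(-lambda * t)
N = 501079 * exp(-0.4673 * 98)
N = 6.4747e-15

6.4747e-15


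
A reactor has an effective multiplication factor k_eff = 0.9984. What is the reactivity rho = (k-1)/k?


rho = (k_eff - 1) / k_eff
rho = (0.9984 - 1) / 0.9984
rho = -0.0016026

-0.0016026


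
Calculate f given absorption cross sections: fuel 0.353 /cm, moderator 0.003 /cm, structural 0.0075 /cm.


f = Sigma_a_fuel / (Sigma_a_fuel + Sigma_a_mod + Sigma_a_other)
f = 0.353 / (0.353 + 0.003 + 0.0075)
f = 0.97111

0.97111


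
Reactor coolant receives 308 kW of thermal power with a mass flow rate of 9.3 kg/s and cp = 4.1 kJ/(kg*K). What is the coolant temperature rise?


dT = Q / (m_dot * cp)
dT = 308 / (9.3 * 4.1)
dT = 8.0776 C

8.0776


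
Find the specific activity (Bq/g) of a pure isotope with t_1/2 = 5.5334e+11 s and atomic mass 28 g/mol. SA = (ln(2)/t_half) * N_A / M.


lambda = ln(2) / t_half = ln(2) / 5.5334e+11 = 1.252661e-12 /s
SA = lambda * N_A / M
SA = 1.252661e-12 * 6.022e23 / 28
SA = 2.6941e+10 Bq/g

2.6941e+10


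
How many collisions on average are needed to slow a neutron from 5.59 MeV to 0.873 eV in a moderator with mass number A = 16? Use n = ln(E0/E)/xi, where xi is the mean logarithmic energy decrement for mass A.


xi = 1 + (A-1)^2/(2A)*ln((A-1)/(A+1)) = 0.1199467 (for A = 16)
n = ln(E0/E) / xi
n = ln(5.59e6 / 0.873) / 0.1199467
n = ln(6.403207e+06) / 0.1199467 = 130.66

130.66


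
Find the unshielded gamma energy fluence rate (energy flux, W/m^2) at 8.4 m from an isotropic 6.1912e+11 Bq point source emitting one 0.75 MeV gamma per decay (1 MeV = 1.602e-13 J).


psi = A * E * 1.602e-13 / (4*pi*r^2)
psi = 6.1912e+11 * 0.75 * 1.602e-13 / (4*pi*8.4^2)
psi = 8.3894e-05 W/m^2

8.3894e-05


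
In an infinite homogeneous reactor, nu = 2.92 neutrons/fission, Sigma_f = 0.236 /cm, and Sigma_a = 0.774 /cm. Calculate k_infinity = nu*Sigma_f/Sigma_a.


k_inf = nu * Sigma_f / Sigma_a
k_inf = 2.92 * 0.236 / 0.774
k_inf = 0.89034

0.89034


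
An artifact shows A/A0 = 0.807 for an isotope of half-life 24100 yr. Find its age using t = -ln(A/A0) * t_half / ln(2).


lambda = ln(2) / t_half = ln(2) / 24100 = 2.876129e-05 /yr
t = -ln(A/A0) / lambda
t = -ln(0.807) / 2.876129e-05
t = 7455.6 yr

7455.6


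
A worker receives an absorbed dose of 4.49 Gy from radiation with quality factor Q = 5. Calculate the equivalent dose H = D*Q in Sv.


H = D * Q
H = 4.49 * 5
H = 22.450 Sv

22.450


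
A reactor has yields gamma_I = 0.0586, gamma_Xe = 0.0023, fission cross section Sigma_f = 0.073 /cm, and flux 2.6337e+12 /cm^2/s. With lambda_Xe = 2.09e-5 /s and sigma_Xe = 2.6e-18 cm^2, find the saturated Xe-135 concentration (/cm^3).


Xe_eq = (gamma_I + gamma_Xe) * Sigma_f * phi / (lambda_Xe + sigma_Xe * phi)
Numerator = (0.0586 + 0.0023) * 0.073 * 2.6337e+12 = 1.170864e+10
Denominator = 2.09e-5 + 2.6e-18 * 2.6337e+12 = 2.774762e-05
Xe_eq = 1.170864e+10 / 2.774762e-05 = 4.2197e+14 /cm^3

4.2197e+14


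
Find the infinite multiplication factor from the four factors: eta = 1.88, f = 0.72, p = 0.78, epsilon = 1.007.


k_inf = eta * f * p * epsilon
k_inf = 1.88 * 0.72 * 0.78 * 1.007
k_inf = 1.0632

1.0632


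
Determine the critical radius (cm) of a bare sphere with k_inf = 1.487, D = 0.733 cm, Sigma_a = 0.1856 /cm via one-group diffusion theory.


L^2 = D / Sigma_a = 0.733 / 0.1856 = 3.949353 cm^2
B_m^2 = (k_inf - 1) / L^2 = (1.487 - 1) / 3.949353 = 0.1233113 /cm^2
For a bare sphere: B_g = pi/R, so R_c = pi / sqrt(B_m^2)
R_c = pi / sqrt(0.1233113) = 8.9464 cm

8.9464


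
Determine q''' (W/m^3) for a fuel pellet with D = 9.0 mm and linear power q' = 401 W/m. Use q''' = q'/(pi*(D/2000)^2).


r = D / 2 / 1000 = 9.0 / 2 / 1000 = 0.0045 m
q''' = q' / (pi * r^2)
q''' = 401 / (pi * 0.0045^2)
q''' = 6.3033e+06 W/m^3

6.3033e+06


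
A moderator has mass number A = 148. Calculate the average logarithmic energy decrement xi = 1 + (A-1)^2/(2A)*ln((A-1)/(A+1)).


xi = 1 + (A-1)^2/(2A) * ln((A-1)/(A+1))
xi = 1 + (148-1)^2/(2*148) * ln((148-1)/(148 +1))
xi = 0.013453

0.013453


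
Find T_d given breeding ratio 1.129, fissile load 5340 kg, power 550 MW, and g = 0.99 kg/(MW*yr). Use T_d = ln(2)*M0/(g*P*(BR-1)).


Breeding gain G = BR - 1 = 1.129 - 1 = 0.129
Fissile production rate = g * P * G = 0.99 * 550 * 0.129 = 70.2405 kg/yr
T_d = ln(2) * M0 / (g * P * G)
T_d = ln(2) * 5340 / 70.2405 = 52.696 yr

52.696


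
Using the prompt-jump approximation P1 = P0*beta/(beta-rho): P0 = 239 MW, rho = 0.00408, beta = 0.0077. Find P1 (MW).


P1/P0 = beta / (beta - rho)
P1/P0 = 0.0077 / (0.0077 - 0.00408) = 2.127072
P1 = 239 * 2.127072 = 508.37 MW

508.37


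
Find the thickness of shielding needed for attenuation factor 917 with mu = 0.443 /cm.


x = ln(factor) / mu
x = ln(917) / 0.443
x = 15.398 cm

15.398
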